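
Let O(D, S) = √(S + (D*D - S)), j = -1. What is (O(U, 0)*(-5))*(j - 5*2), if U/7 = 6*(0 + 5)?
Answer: 11550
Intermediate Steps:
U = 210 (U = 7*(6*(0 + 5)) = 7*(6*5) = 7*30 = 210)
O(D, S) = √(D²) (O(D, S) = √(S + (D² - S)) = √(D²))
(O(U, 0)*(-5))*(j - 5*2) = (√(210²)*(-5))*(-1 - 5*2) = (√44100*(-5))*(-1 - 10) = (210*(-5))*(-11) = -1050*(-11) = 11550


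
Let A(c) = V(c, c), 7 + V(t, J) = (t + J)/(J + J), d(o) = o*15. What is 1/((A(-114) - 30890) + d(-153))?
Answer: -1/33191 ≈ -3.0129e-5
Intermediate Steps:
d(o) = 15*o
V(t, J) = -7 + (J + t)/(2*J) (V(t, J) = -7 + (t + J)/(J + J) = -7 + (J + t)/((2*J)) = -7 + (J + t)*(1/(2*J)) = -7 + (J + t)/(2*J))
A(c) = -6 (A(c) = (c - 13*c)/(2*c) = (-12*c)/(2*c) = -6)
1/((A(-114) - 30890) + d(-153)) = 1/((-6 - 30890) + 15*(-153)) = 1/(-30896 - 2295) = 1/(-33191) = -1/33191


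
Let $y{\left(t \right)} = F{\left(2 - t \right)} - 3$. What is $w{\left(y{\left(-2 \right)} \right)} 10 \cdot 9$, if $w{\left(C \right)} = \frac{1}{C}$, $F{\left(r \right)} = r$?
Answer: $90$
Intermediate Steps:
$y{\left(t \right)} = -1 - t$ ($y{\left(t \right)} = \left(2 - t\right) - 3 = -1 - t$)
$w{\left(y{\left(-2 \right)} \right)} 10 \cdot 9 = \frac{1}{-1 - -2} \cdot 10 \cdot 9 = \frac{1}{-1 + 2} \cdot 10 \cdot 9 = 1^{-1} \cdot 10 \cdot 9 = 1 \cdot 10 \cdot 9 = 10 \cdot 9 = 90$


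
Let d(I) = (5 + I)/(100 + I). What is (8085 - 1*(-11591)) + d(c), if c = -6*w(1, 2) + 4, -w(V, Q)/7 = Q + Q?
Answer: 5352049/272 ≈ 19677.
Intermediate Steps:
w(V, Q) = -14*Q (w(V, Q) = -7*(Q + Q) = -14*Q)
c = 172 (c = -(-84)*2 + 4 = -6*(-28) + 4 = 168 + 4 = 172)
d(I) = (5 + I)/(100 + I)
(8085 - 1*(-11591)) + d(c) = (8085 - 1*(-11591)) + (5 + 172)/(100 + 172) = (8085 + 11591) + 177/272 = 19676 + (1/272)*177 = 19676 + 177/272 = 5352049/272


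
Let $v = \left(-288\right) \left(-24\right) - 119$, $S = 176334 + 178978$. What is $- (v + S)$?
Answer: $-362105$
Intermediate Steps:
$S = 355312$
$v = 6793$ ($v = 6912 - 119 = 6793$)
$- (v + S) = - (6793 + 355312) = \left(-1\right) 362105 = -362105$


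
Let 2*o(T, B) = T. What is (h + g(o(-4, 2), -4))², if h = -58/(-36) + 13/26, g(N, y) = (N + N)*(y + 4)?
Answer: 361/81 ≈ 4.4568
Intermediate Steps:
o(T, B) = T/2
g(N, y) = 2*N*(4 + y) (g(N, y) = (2*N)*(4 + y) = 2*N*(4 + y))
h = 19/9 (h = -58*(-1/36) + 13*(1/26) = 29/18 + ½ = 19/9 ≈ 2.1111)
(h + g(o(-4, 2), -4))² = (19/9 + 2*((½)*(-4))*(4 - 4))² = (19/9 + 2*(-2)*0)² = (19/9 + 0)² = (19/9)² = 361/81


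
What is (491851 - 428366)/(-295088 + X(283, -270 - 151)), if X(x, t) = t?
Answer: -63485/295509 ≈ -0.21483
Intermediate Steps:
(491851 - 428366)/(-295088 + X(283, -270 - 151)) = (491851 - 428366)/(-295088 + (-270 - 151)) = 63485/(-295088 - 421) = 63485/(-295509) = 63485*(-1/295509) = -63485/295509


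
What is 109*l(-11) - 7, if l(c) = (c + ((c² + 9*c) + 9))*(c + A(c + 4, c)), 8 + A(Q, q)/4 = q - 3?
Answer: -215827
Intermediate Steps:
A(Q, q) = -44 + 4*q (A(Q, q) = -32 + 4*(q - 3) = -32 + 4*(-3 + q) = -32 + (-12 + 4*q) = -44 + 4*q)
l(c) = (-44 + 5*c)*(9 + c² + 10*c) (l(c) = (c + ((c² + 9*c) + 9))*(c + (-44 + 4*c)) = (c + (9 + c² + 9*c))*(-44 + 5*c) = (9 + c² + 10*c)*(-44 + 5*c) = (-44 + 5*c)*(9 + c² + 10*c))
109*l(-11) - 7 = 109*(-396 - 395*(-11) + 5*(-11)³ + 6*(-11)²) - 7 = 109*(-396 + 4345 + 5*(-1331) + 6*121) - 7 = 109*(-396 + 4345 - 6655 + 726) - 7 = 109*(-1980) - 7 = -215820 - 7 = -215827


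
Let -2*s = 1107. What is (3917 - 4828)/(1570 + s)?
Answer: -1822/2033 ≈ -0.89621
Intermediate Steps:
s = -1107/2 (s = -½*1107 = -1107/2 ≈ -553.50)
(3917 - 4828)/(1570 + s) = (3917 - 4828)/(1570 - 1107/2) = -911/2033/2 = -911*2/2033 = -1822/2033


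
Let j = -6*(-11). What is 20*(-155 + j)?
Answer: -1780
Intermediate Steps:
j = 66
20*(-155 + j) = 20*(-155 + 66) = 20*(-89) = -1780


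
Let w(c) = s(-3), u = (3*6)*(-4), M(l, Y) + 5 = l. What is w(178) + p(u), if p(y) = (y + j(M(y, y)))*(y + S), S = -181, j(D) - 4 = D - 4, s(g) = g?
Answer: 37694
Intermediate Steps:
M(l, Y) = -5 + l
u = -72 (u = 18*(-4) = -72)
j(D) = D (j(D) = 4 + (D - 4) = 4 + (-4 + D) = D)
w(c) = -3
p(y) = (-181 + y)*(-5 + 2*y) (p(y) = (y + (-5 + y))*(y - 181) = (-5 + 2*y)*(-181 + y) = (-181 + y)*(-5 + 2*y))
w(178) + p(u) = -3 + (905 - 367*(-72) + 2*(-72)²) = -3 + (905 + 26424 + 2*5184) = -3 + (905 + 26424 + 10368) = -3 + 37697 = 37694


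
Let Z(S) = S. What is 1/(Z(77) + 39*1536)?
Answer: 1/59981 ≈ 1.6672e-5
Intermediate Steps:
1/(Z(77) + 39*1536) = 1/(77 + 39*1536) = 1/(77 + 59904) = 1/59981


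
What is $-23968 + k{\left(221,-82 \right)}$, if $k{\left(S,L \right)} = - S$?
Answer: $-24189$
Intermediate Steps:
$-23968 + k{\left(221,-82 \right)} = -23968 - 221 = -24189$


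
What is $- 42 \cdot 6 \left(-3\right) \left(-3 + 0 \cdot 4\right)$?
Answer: $-2268$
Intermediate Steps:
$- 42 \cdot 6 \left(-3\right) \left(-3 + 0 \cdot 4\right) = \left(-42\right) \left(-18\right) \left(-3 + 0\right) = 756 \left(-3\right) = -2268$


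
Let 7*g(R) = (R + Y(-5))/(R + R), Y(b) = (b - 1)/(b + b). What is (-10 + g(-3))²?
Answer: 121104/1225 ≈ 98.860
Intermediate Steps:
Y(b) = (-1 + b)/(2*b) (Y(b) = (-1 + b)/((2*b)) = (-1 + b)*(1/(2*b)) = (-1 + b)/(2*b))
g(R) = (⅗ + R)/(14*R) (g(R) = ((R + (½)*(-1 - 5)/(-5))/(R + R))/7 = ((R + (½)*(-⅕)*(-6))/((2*R)))/7 = ((R + ⅗)*(1/(2*R)))/7 = ((⅗ + R)*(1/(2*R)))/7 = ((⅗ + R)/(2*R))/7 = (⅗ + R)/(14*R))
(-10 + g(-3))² = (-10 + (1/70)*(3 + 5*(-3))/(-3))² = (-10 + (1/70)*(-⅓)*(3 - 15))² = (-10 + (1/70)*(-⅓)*(-12))² = (-10 + 2/35)² = (-348/35)² = 121104/1225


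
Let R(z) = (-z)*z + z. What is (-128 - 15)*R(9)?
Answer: 10296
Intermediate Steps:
R(z) = z - z² (R(z) = -z² + z = z - z²)
(-128 - 15)*R(9) = (-128 - 15)*(9*(1 - 1*9)) = -1287*(1 - 9) = -1287*(-8) = -143*(-72) = 10296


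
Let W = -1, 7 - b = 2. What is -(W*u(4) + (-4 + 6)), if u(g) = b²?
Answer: 23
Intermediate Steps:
b = 5 (b = 7 - 1*2 = 7 - 2 = 5)
u(g) = 25 (u(g) = 5² = 25)
-(W*u(4) + (-4 + 6)) = -(-1*25 + (-4 + 6)) = -(-25 + 2) = -1*(-23) = 23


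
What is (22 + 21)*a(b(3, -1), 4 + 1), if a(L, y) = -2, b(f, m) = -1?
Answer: -86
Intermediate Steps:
(22 + 21)*a(b(3, -1), 4 + 1) = (22 + 21)*(-2) = 43*(-2) = -86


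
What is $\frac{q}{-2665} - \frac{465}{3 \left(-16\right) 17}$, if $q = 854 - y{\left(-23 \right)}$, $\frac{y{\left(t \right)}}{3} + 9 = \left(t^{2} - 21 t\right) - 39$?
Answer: $\frac{967411}{724880} \approx 1.3346$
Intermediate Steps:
$y{\left(t \right)} = -144 - 63 t + 3 t^{2}$ ($y{\left(t \right)} = -27 + 3 \left(\left(t^{2} - 21 t\right) - 39\right) = -27 + 3 \left(-39 + t^{2} - 21 t\right) = -27 - \left(117 - 3 t^{2} + 63 t\right) = -144 - 63 t + 3 t^{2}$)
$q = -2038$ ($q = 854 - \left(-144 - -1449 + 3 \left(-23\right)^{2}\right) = 854 - \left(-144 + 1449 + 3 \cdot 529\right) = 854 - \left(-144 + 1449 + 1587\right) = 854 - 2892 = -2038$)
$\frac{q}{-2665} - \frac{465}{3 \left(-16\right) 17} = - \frac{2038}{-2665} - \frac{465}{3 \left(-16\right) 17} = \left(-2038\right) \left(- \frac{1}{2665}\right) - \frac{465}{\left(-48\right) 17} = \frac{2038}{2665} - \frac{465}{-816} = \frac{2038}{2665} - - \frac{155}{272} = \frac{2038}{2665} + \frac{155}{272} = \frac{967411}{724880}$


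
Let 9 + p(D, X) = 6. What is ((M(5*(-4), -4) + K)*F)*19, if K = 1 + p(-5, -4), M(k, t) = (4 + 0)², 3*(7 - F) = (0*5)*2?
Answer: 1862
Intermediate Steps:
p(D, X) = -3 (p(D, X) = -9 + 6 = -3)
F = 7 (F = 7 - 0*5*2/3 = 7 - 0*2 = 7 - ⅓*0 = 7 + 0 = 7)
M(k, t) = 16 (M(k, t) = 4² = 16)
K = -2 (K = 1 - 3 = -2)
((M(5*(-4), -4) + K)*F)*19 = ((16 - 2)*7)*19 = (14*7)*19 = 98*19 = 1862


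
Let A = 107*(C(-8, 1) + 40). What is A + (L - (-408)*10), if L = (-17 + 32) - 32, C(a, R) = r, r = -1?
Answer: 8236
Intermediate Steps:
C(a, R) = -1
L = -17 (L = 15 - 32 = -17)
A = 4173 (A = 107*(-1 + 40) = 107*39 = 4173)
A + (L - (-408)*10) = 4173 + (-17 - (-408)*10) = 4173 + (-17 - 102*(-40)) = 4173 + (-17 + 4080) = 4173 + 4063 = 8236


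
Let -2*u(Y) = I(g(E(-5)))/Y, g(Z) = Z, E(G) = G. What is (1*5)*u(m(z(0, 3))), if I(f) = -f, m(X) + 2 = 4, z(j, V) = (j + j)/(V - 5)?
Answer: -25/4 ≈ -6.2500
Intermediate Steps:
z(j, V) = 2*j/(-5 + V) (z(j, V) = (2*j)/(-5 + V) = 2*j/(-5 + V))
m(X) = 2 (m(X) = -2 + 4 = 2)
u(Y) = -5/(2*Y) (u(Y) = -(-1*(-5))/(2*Y) = -5/(2*Y))
(1*5)*u(m(z(0, 3))) = (1*5)*(-5/2/2) = 5*(-5/2*½) = 5*(-5/4) = -25/4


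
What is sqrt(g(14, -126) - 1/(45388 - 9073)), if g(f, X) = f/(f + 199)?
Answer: sqrt(48530272515)/859455 ≈ 0.25632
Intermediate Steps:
g(f, X) = f/(199 + f)
sqrt(g(14, -126) - 1/(45388 - 9073)) = sqrt(14/(199 + 14) - 1/(45388 - 9073)) = sqrt(14/213 - 1/36315) = sqrt(169399/2578365) = sqrt(48530272515)/859455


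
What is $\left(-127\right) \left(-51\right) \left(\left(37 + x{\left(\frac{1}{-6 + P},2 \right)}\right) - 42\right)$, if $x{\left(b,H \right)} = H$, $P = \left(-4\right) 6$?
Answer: $-19431$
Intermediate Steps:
$P = -24$
$\left(-127\right) \left(-51\right) \left(\left(37 + x{\left(\frac{1}{-6 + P},2 \right)}\right) - 42\right) = \left(-127\right) \left(-51\right) \left(\left(37 + 2\right) - 42\right) = 6477 \left(39 - 42\right) = 6477 \left(-3\right) = -19431$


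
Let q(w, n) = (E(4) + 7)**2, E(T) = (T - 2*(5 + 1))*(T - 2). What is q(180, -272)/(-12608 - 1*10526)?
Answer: -81/23134 ≈ -0.0035013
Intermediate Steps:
E(T) = (-12 + T)*(-2 + T) (E(T) = (T - 2*6)*(-2 + T) = (T - 12)*(-2 + T) = (-12 + T)*(-2 + T))
q(w, n) = 81 (q(w, n) = ((24 + 4**2 - 14*4) + 7)**2 = ((24 + 16 - 56) + 7)**2 = (-16 + 7)**2 = (-9)**2 = 81)
q(180, -272)/(-12608 - 1*10526) = 81/(-12608 - 1*10526) = 81/(-12608 - 10526) = 81/(-23134) = 81*(-1/23134) = -81/23134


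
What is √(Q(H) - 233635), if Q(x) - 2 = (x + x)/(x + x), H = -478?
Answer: 28*I*√298 ≈ 483.35*I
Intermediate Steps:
Q(x) = 3 (Q(x) = 2 + (x + x)/(x + x) = 2 + (2*x)/((2*x)) = 2 + (2*x)*(1/(2*x)) = 2 + 1 = 3)
√(Q(H) - 233635) = √(3 - 233635) = √(-233632) = 28*I*√298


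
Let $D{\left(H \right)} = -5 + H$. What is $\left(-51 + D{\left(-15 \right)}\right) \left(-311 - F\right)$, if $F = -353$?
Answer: $-2982$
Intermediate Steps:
$\left(-51 + D{\left(-15 \right)}\right) \left(-311 - F\right) = \left(-51 - 20\right) \left(-311 - -353\right) = \left(-51 - 20\right) \left(-311 + 353\right) = \left(-71\right) 42 = -2982$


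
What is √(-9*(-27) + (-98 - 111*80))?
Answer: I*√8735 ≈ 93.461*I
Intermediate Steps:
√(-9*(-27) + (-98 - 111*80)) = √(243 + (-98 - 8880)) = √(243 - 8978) = √(-8735) = I*√8735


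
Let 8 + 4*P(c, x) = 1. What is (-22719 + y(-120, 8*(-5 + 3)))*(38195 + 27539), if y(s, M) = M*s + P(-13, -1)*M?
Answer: -1365360914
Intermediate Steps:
P(c, x) = -7/4 (P(c, x) = -2 + (1/4)*1 = -2 + 1/4 = -7/4)
y(s, M) = -7*M/4 + M*s (y(s, M) = M*s - 7*M/4 = -7*M/4 + M*s)
(-22719 + y(-120, 8*(-5 + 3)))*(38195 + 27539) = (-22719 + (8*(-5 + 3))*(-7 + 4*(-120))/4)*(38195 + 27539) = (-22719 + (8*(-2))*(-7 - 480)/4)*65734 = (-22719 + (1/4)*(-16)*(-487))*65734 = (-22719 + 1948)*65734 = -20771*65734 = -1365360914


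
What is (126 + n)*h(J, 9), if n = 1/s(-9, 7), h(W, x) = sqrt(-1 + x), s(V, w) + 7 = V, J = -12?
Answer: 2015*sqrt(2)/8 ≈ 356.21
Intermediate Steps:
s(V, w) = -7 + V
n = -1/16 (n = 1/(-7 - 9) = 1/(-16) = -1/16 ≈ -0.062500)
(126 + n)*h(J, 9) = (126 - 1/16)*sqrt(-1 + 9) = 2015*sqrt(8)/16 = 2015*(2*sqrt(2))/16 = 2015*sqrt(2)/8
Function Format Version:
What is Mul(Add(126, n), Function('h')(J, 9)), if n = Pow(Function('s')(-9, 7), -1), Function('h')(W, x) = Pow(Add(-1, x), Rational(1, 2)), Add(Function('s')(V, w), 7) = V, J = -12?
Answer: Mul(Rational(2015, 8), Pow(2, Rational(1, 2))) ≈ 356.21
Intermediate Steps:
Function('s')(V, w) = Add(-7, V)
n = Rational(-1, 16) (n = Pow(Add(-7, -9), -1) = Pow(-16, -1) = Rational(-1, 16) ≈ -0.062500)
Mul(Add(126, n), Function('h')(J, 9)) = Mul(Add(126, Rational(-1, 16)), Pow(Add(-1, 9), Rational(1, 2))) = Mul(Rational(2015, 16), Pow(8, Rational(1, 2))) = Mul(Rational(2015, 16), Mul(2, Pow(2, Rational(1, 2)))) = Mul(Rational(2015, 8), Pow(2, Rational(1, 2)))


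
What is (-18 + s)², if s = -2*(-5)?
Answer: 64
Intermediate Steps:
s = 10
(-18 + s)² = (-18 + 10)² = (-8)² = 64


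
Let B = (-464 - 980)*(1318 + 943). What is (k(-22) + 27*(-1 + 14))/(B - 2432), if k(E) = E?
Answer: -329/3267316 ≈ -0.00010069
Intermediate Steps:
B = -3264884 (B = -1444*2261 = -3264884)
(k(-22) + 27*(-1 + 14))/(B - 2432) = (-22 + 27*(-1 + 14))/(-3264884 - 2432) = (-22 + 27*13)/(-3267316) = (-22 + 351)*(-1/3267316) = 329*(-1/3267316) = -329/3267316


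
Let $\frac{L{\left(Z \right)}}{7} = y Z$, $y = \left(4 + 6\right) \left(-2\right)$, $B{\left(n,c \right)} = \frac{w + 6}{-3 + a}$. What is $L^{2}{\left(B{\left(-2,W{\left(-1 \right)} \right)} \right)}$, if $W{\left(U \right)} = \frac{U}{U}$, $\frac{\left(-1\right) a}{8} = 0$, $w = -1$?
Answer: $\frac{490000}{9} \approx 54444.0$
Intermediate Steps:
$a = 0$ ($a = \left(-8\right) 0 = 0$)
$W{\left(U \right)} = 1$
$B{\left(n,c \right)} = - \frac{5}{3}$ ($B{\left(n,c \right)} = \frac{-1 + 6}{-3 + 0} = \frac{5}{-3} = 5 \left(- \frac{1}{3}\right) = - \frac{5}{3}$)
$y = -20$ ($y = 10 \left(-2\right) = -20$)
$L{\left(Z \right)} = - 140 Z$ ($L{\left(Z \right)} = 7 \left(- 20 Z\right) = - 140 Z$)
$L^{2}{\left(B{\left(-2,W{\left(-1 \right)} \right)} \right)} = \left(\left(-140\right) \left(- \frac{5}{3}\right)\right)^{2} = \left(\frac{700}{3}\right)^{2} = \frac{490000}{9}$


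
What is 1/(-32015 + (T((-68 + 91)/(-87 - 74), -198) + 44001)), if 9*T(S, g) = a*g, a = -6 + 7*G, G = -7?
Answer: 1/13196 ≈ 7.5781e-5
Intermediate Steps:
a = -55 (a = -6 + 7*(-7) = -6 - 49 = -55)
T(S, g) = -55*g/9 (T(S, g) = (-55*g)/9 = -55*g/9)
1/(-32015 + (T((-68 + 91)/(-87 - 74), -198) + 44001)) = 1/(-32015 + (-55/9*(-198) + 44001)) = 1/(-32015 + (1210 + 44001)) = 1/(-32015 + 45211) = 1/13196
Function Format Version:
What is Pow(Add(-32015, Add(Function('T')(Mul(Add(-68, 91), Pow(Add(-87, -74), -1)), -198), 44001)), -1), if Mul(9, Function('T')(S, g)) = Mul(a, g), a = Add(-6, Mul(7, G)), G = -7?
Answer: Rational(1, 13196) ≈ 7.5781e-5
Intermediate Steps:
a = -55 (a = Add(-6, Mul(7, -7)) = Add(-6, -49) = -55)
Function('T')(S, g) = Mul(Rational(-55, 9), g) (Function('T')(S, g) = Mul(Rational(1, 9), Mul(-55, g)) = Mul(Rational(-55, 9), g))
Pow(Add(-32015, Add(Function('T')(Mul(Add(-68, 91), Pow(Add(-87, -74), -1)), -198), 44001)), -1) = Pow(Add(-32015, Add(Mul(Rational(-55, 9), -198), 44001)), -1) = Pow(Add(-32015, Add(1210, 44001)), -1) = Pow(Add(-32015, 45211), -1) = Pow(13196, -1) = Rational(1, 13196)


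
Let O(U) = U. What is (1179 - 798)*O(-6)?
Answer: -2286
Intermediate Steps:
(1179 - 798)*O(-6) = (1179 - 798)*(-6) = 381*(-6) = -2286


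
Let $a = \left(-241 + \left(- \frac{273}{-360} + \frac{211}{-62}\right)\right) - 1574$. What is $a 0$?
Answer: $0$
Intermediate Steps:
$a = - \frac{6761639}{3720}$ ($a = \left(-241 + \left(\left(-273\right) \left(- \frac{1}{360}\right) + 211 \left(- \frac{1}{62}\right)\right)\right) - 1574 = \left(-241 + \left(\frac{91}{120} - \frac{211}{62}\right)\right) - 1574 = \left(-241 - \frac{9839}{3720}\right) - 1574 = - \frac{906359}{3720} - 1574 = - \frac{6761639}{3720} \approx -1817.6$)
$a 0 = \left(- \frac{6761639}{3720}\right) 0 = 0$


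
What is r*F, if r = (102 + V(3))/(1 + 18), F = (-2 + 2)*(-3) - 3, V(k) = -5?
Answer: -291/19 ≈ -15.316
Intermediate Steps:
F = -3 (F = 0*(-3) - 3 = 0 - 3 = -3)
r = 97/19 (r = (102 - 5)/(1 + 18) = 97/19 ≈ 5.1053)
r*F = (97/19)*(-3) = -291/19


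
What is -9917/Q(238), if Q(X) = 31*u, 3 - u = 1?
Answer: -9917/62 ≈ -159.95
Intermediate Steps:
u = 2 (u = 3 - 1*1 = 3 - 1 = 2)
Q(X) = 62 (Q(X) = 31*2 = 62)
-9917/Q(238) = -9917/62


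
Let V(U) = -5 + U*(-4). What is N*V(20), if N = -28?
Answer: 2380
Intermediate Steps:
V(U) = -5 - 4*U
N*V(20) = -28*(-5 - 4*20) = -28*(-5 - 80) = -28*(-85) = 2380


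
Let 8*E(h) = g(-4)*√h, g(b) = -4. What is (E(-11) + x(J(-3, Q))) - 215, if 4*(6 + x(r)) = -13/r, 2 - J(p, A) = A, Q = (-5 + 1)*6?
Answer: -1769/8 - I*√11/2 ≈ -221.13 - 1.6583*I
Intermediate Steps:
Q = -24 (Q = -4*6 = -24)
J(p, A) = 2 - A
x(r) = -6 - 13/(4*r) (x(r) = -6 + (-13/r)/4 = -6 - 13/(4*r))
E(h) = -√h/2 (E(h) = (-4*√h)/8 = -√h/2)
(E(-11) + x(J(-3, Q))) - 215 = (-I*√11/2 + (-6 - 13/(4*(2 - 1*(-24))))) - 215 = (-I*√11/2 + (-6 - 13/(4*(2 + 24)))) - 215 = (-I*√11/2 + (-6 - 13/4/26)) - 215 = (-I*√11/2 + (-6 - 13/4*1/26)) - 215 = (-I*√11/2 + (-6 - ⅛)) - 215 = (-I*√11/2 - 49/8) - 215 = (-49/8 - I*√11/2) - 215 = -1769/8 - I*√11/2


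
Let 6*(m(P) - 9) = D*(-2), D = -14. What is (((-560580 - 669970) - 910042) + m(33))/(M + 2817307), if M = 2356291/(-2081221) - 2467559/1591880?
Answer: -21275555377619907800/28001644739799827223 ≈ -0.75980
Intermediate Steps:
M = -8886468126619/3313054085480 (M = 2356291*(-1/2081221) - 2467559*1/1591880 = -2356291/2081221 - 2467559/1591880 = -8886468126619/3313054085480 ≈ -2.6823)
m(P) = 41/3 (m(P) = 9 + (-14*(-2))/6 = 9 + (⅙)*28 = 9 + 14/3 = 41/3)
(((-560580 - 669970) - 910042) + m(33))/(M + 2817307) = (((-560580 - 669970) - 910042) + 41/3)/(-8886468126619/3313054085480 + 2817307) = ((-1230550 - 910042) + 41/3)/(9333881579933275741/3313054085480) = (-2140592 + 41/3)*(3313054085480/9333881579933275741) = -6421735/3*3313054085480/9333881579933275741 = -21275555377619907800/28001644739799827223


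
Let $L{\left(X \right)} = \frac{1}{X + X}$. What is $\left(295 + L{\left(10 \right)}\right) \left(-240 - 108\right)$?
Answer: $- \frac{513387}{5} \approx -1.0268 \cdot 10^{5}$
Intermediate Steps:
$L{\left(X \right)} = \frac{1}{2 X}$
$\left(295 + L{\left(10 \right)}\right) \left(-240 - 108\right) = \left(295 + \frac{1}{2 \cdot 10}\right) \left(-240 - 108\right) = \left(295 + \frac{1}{2} \cdot \frac{1}{10}\right) \left(-348\right) = \left(295 + \frac{1}{20}\right) \left(-348\right) = \frac{5901}{20} \left(-348\right) = - \frac{513387}{5}$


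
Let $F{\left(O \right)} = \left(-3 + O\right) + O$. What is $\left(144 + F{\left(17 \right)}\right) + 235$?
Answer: $410$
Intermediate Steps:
$F{\left(O \right)} = -3 + 2 O$
$\left(144 + F{\left(17 \right)}\right) + 235 = \left(144 + \left(-3 + 2 \cdot 17\right)\right) + 235 = \left(144 + \left(-3 + 34\right)\right) + 235 = \left(144 + 31\right) + 235 = 175 + 235 = 410$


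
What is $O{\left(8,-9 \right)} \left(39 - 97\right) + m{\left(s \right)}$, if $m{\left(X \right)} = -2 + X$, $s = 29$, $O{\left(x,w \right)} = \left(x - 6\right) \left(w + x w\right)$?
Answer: $9423$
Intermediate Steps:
$O{\left(x,w \right)} = \left(-6 + x\right) \left(w + w x\right)$
$O{\left(8,-9 \right)} \left(39 - 97\right) + m{\left(s \right)} = - 9 \left(-6 + 8^{2} - 40\right) \left(39 - 97\right) + \left(-2 + 29\right) = - 9 \left(-6 + 64 - 40\right) \left(-58\right) + 27 = \left(-9\right) 18 \left(-58\right) + 27 = \left(-162\right) \left(-58\right) + 27 = 9396 + 27 = 9423$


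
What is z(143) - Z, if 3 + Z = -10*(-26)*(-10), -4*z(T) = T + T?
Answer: 5063/2 ≈ 2531.5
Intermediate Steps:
z(T) = -T/2 (z(T) = -(T + T)/4 = -T/2)
Z = -2603 (Z = -3 - 10*(-26)*(-10) = -3 + 260*(-10) = -3 - 2600 = -2603)
z(143) - Z = -½*143 - 1*(-2603) = -143/2 + 2603 = 5063/2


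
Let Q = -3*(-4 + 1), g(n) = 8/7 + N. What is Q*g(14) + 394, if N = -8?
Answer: 2326/7 ≈ 332.29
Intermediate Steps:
g(n) = -48/7 (g(n) = 8/7 - 8 = -48/7)
Q = 9 (Q = -3*(-3) = 9)
Q*g(14) + 394 = 9*(-48/7) + 394 = -432/7 + 394 = 2326/7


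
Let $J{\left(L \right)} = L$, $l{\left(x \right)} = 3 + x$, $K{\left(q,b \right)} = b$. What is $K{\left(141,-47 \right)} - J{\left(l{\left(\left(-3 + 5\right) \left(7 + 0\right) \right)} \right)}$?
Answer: $-64$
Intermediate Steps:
$K{\left(141,-47 \right)} - J{\left(l{\left(\left(-3 + 5\right) \left(7 + 0\right) \right)} \right)} = -47 - \left(3 + \left(-3 + 5\right) \left(7 + 0\right)\right) = -47 - \left(3 + 2 \cdot 7\right) = -47 - \left(3 + 14\right) = -47 - 17 = -64$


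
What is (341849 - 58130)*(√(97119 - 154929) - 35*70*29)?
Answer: -20158234950 + 283719*I*√57810 ≈ -2.0158e+10 + 6.8217e+7*I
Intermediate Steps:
(341849 - 58130)*(√(97119 - 154929) - 35*70*29) = 283719*(√(-57810) - 2450*29) = 283719*(I*√57810 - 71050) = 283719*(-71050 + I*√57810) = -20158234950 + 283719*I*√57810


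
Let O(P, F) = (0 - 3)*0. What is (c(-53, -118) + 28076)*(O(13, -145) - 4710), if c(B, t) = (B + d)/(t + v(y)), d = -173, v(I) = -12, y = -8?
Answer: -1719199926/13 ≈ -1.3225e+8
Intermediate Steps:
O(P, F) = 0 (O(P, F) = -3*0 = 0)
c(B, t) = (-173 + B)/(-12 + t) (c(B, t) = (B - 173)/(t - 12) = (-173 + B)/(-12 + t))
(c(-53, -118) + 28076)*(O(13, -145) - 4710) = ((-173 - 53)/(-12 - 118) + 28076)*(0 - 4710) = (-226/(-130) + 28076)*(-4710) = (-1/130*(-226) + 28076)*(-4710) = (113/65 + 28076)*(-4710) = (1825053/65)*(-4710) = -1719199926/13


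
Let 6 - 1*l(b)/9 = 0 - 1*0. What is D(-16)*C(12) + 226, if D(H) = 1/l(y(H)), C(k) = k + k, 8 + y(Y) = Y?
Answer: 2038/9 ≈ 226.44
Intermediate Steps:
y(Y) = -8 + Y
C(k) = 2*k
l(b) = 54 (l(b) = 54 - 9*(0 - 1*0) = 54 - 9*(0 + 0) = 54 - 9*0 = 54 + 0 = 54)
D(H) = 1/54
D(-16)*C(12) + 226 = (2*12)/54 + 226 = (1/54)*24 + 226 = 4/9 + 226 = 2038/9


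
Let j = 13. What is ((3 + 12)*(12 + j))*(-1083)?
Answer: -406125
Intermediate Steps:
((3 + 12)*(12 + j))*(-1083) = ((3 + 12)*(12 + 13))*(-1083) = (15*25)*(-1083) = 375*(-1083) = -406125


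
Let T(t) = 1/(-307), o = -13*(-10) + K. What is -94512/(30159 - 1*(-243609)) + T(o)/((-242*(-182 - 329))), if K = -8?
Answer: -13591196809/39368910658 ≈ -0.34523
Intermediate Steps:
o = 122 (o = -13*(-10) - 8 = 130 - 8 = 122)
T(t) = -1/307
-94512/(30159 - 1*(-243609)) + T(o)/((-242*(-182 - 329))) = -94512/(30159 - 1*(-243609)) - (-1/(242*(-182 - 329)))/307 = -94512/(30159 + 243609) - 1/(307*((-242*(-511)))) = -94512/273768 - 1/307/123662 = -94512*1/273768 - 1/307*1/123662 = -358/1037 - 1/37964234 = -13591196809/39368910658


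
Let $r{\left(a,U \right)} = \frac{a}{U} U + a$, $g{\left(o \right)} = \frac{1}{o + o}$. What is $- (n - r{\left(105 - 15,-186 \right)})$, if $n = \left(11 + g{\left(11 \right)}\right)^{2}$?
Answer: $\frac{28071}{484} \approx 57.998$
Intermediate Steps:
$g{\left(o \right)} = \frac{1}{2 o}$
$n = \frac{59049}{484}$ ($n = \left(11 + \frac{1}{2 \cdot 11}\right)^{2} = \left(11 + \frac{1}{2} \cdot \frac{1}{11}\right)^{2} = \left(11 + \frac{1}{22}\right)^{2} = \left(\frac{243}{22}\right)^{2} = \frac{59049}{484} \approx 122.0$)
$r{\left(a,U \right)} = 2 a$ ($r{\left(a,U \right)} = \frac{a}{U} U + a = a + a = 2 a$)
$- (n - r{\left(105 - 15,-186 \right)}) = - (\frac{59049}{484} - 2 \left(105 - 15\right)) = - (\frac{59049}{484} - 2 \cdot 90) = - (\frac{59049}{484} - 180) = \left(-1\right) \left(- \frac{28071}{484}\right) = \frac{28071}{484}$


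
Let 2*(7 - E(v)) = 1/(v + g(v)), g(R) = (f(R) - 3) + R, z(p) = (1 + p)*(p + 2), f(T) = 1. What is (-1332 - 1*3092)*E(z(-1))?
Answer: -32074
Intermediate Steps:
z(p) = (1 + p)*(2 + p)
g(R) = -2 + R (g(R) = (1 - 3) + R = -2 + R)
E(v) = 7 - 1/(2*(-2 + 2*v)) (E(v) = 7 - 1/(2*(v + (-2 + v))) = 7 - 1/(2*(-2 + 2*v)))
(-1332 - 1*3092)*E(z(-1)) = (-1332 - 1*3092)*((-29 + 28*(2 + (-1)**2 + 3*(-1)))/(4*(-1 + (2 + (-1)**2 + 3*(-1))))) = (-1332 - 3092)*((-29 + 28*(2 + 1 - 3))/(4*(-1 + (2 + 1 - 3)))) = -1106*(-29 + 28*0)/(-1 + 0) = -1106*(-29 + 0)/(-1) = -1106*(-1)*(-29) = -4424*29/4 = -32074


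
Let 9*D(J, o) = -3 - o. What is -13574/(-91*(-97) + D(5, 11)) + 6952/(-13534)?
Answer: -1102792526/537496043 ≈ -2.0517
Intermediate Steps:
D(J, o) = -1/3 - o/9 (D(J, o) = (-3 - o)/9 = -1/3 - o/9)
-13574/(-91*(-97) + D(5, 11)) + 6952/(-13534) = -13574/(-91*(-97) + (-1/3 - 1/9*11)) + 6952/(-13534) = -13574/(8827 + (-1/3 - 11/9)) + 6952*(-1/13534) = -13574/(8827 - 14/9) - 3476/6767 = -13574/79429/9 - 3476/6767 = -13574*9/79429 - 3476/6767 = -122166/79429 - 3476/6767 = -1102792526/537496043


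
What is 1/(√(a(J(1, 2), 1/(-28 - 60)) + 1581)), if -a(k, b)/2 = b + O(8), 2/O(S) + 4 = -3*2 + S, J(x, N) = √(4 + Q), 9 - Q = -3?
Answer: 2*√766183/69653 ≈ 0.025134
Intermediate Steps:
Q = 12 (Q = 9 - 1*(-3) = 9 + 3 = 12)
J(x, N) = 4 (J(x, N) = √(4 + 12) = √16 = 4)
O(S) = 2/(-10 + S) (O(S) = 2/(-4 + (-3*2 + S)) = 2/(-4 + (-6 + S)) = 2/(-10 + S))
a(k, b) = 2 - 2*b (a(k, b) = -2*(b + 2/(-10 + 8)) = -2*(b + 2/(-2)) = -2*(b + 2*(-½)) = -2*(b - 1) = -2*(-1 + b) = 2 - 2*b)
1/(√(a(J(1, 2), 1/(-28 - 60)) + 1581)) = 1/(√((2 - 2/(-28 - 60)) + 1581)) = 1/(√((2 - 2/(-88)) + 1581)) = 1/(√((2 - 2*(-1/88)) + 1581)) = 1/(√((2 + 1/44) + 1581)) = 1/(√(89/44 + 1581)) = 1/(√(69653/44)) = 1/(√766183/22) = 2*√766183/69653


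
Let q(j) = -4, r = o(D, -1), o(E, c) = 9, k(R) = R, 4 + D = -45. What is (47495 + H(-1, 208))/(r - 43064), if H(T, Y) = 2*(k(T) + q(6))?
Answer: -9497/8611 ≈ -1.1029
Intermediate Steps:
D = -49 (D = -4 - 45 = -49)
r = 9
H(T, Y) = -8 + 2*T (H(T, Y) = 2*(T - 4) = 2*(-4 + T) = -8 + 2*T)
(47495 + H(-1, 208))/(r - 43064) = (47495 + (-8 + 2*(-1)))/(9 - 43064) = (47495 + (-8 - 2))/(-43055) = (47495 - 10)*(-1/43055) = 47485*(-1/43055) = -9497/8611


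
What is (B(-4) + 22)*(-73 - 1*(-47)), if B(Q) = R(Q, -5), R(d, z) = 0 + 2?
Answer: -624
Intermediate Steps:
R(d, z) = 2
B(Q) = 2
(B(-4) + 22)*(-73 - 1*(-47)) = (2 + 22)*(-73 - 1*(-47)) = 24*(-73 + 47) = 24*(-26) = -624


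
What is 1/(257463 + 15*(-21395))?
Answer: -1/63462 ≈ -1.5757e-5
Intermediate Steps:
1/(257463 + 15*(-21395)) = 1/(257463 - 320925) = 1/(-63462) = -1/63462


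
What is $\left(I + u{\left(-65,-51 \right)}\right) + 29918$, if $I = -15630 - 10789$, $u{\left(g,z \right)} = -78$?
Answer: $3421$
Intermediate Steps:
$I = -26419$ ($I = -15630 - 10789 = -26419$)
$\left(I + u{\left(-65,-51 \right)}\right) + 29918 = \left(-26419 - 78\right) + 29918 = -26497 + 29918 = 3421$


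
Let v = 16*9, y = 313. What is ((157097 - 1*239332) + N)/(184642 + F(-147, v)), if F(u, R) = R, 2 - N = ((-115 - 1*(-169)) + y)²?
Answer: -108461/92393 ≈ -1.1739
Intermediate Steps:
N = -134687 (N = 2 - ((-115 - 1*(-169)) + 313)² = 2 - ((-115 + 169) + 313)² = 2 - (54 + 313)² = 2 - 1*367² = 2 - 1*134689 = 2 - 134689 = -134687)
v = 144
((157097 - 1*239332) + N)/(184642 + F(-147, v)) = ((157097 - 1*239332) - 134687)/(184642 + 144) = ((157097 - 239332) - 134687)/184786 = (-82235 - 134687)*(1/184786) = -216922*1/184786 = -108461/92393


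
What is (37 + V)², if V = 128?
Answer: 27225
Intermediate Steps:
(37 + V)² = (37 + 128)² = 165² = 27225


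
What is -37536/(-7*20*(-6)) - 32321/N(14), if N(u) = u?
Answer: -164733/70 ≈ -2353.3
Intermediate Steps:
-37536/(-7*20*(-6)) - 32321/N(14) = -37536/(-7*20*(-6)) - 32321/14 = -37536/((-140*(-6))) - 32321*1/14 = -37536/840 - 32321/14 = -37536*1/840 - 32321/14 = -1564/35 - 32321/14 = -164733/70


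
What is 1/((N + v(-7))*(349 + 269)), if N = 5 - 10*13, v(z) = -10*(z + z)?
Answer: 1/9270 ≈ 0.00010787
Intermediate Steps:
v(z) = -20*z
N = -125 (N = 5 - 130 = -125)
1/((N + v(-7))*(349 + 269)) = 1/((-125 - 20*(-7))*(349 + 269)) = 1/((-125 + 140)*618) = (1/618)/15 = (1/15)*(1/618) = 1/9270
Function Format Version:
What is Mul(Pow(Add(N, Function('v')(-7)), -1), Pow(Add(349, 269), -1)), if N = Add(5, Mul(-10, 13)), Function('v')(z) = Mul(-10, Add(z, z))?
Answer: Rational(1, 9270) ≈ 0.00010787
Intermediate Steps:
Function('v')(z) = Mul(-20, z) (Function('v')(z) = Mul(-10, Mul(2, z)) = Mul(-20, z))
N = -125 (N = Add(5, -130) = -125)
Mul(Pow(Add(N, Function('v')(-7)), -1), Pow(Add(349, 269), -1)) = Mul(Pow(Add(-125, Mul(-20, -7)), -1), Pow(Add(349, 269), -1)) = Mul(Pow(Add(-125, 140), -1), Pow(618, -1)) = Mul(Pow(15, -1), Rational(1, 618)) = Mul(Rational(1, 15), Rational(1, 618)) = Rational(1, 9270)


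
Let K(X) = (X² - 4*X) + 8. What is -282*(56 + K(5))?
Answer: -19458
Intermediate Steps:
K(X) = 8 + X² - 4*X
-282*(56 + K(5)) = -282*(56 + (8 + 5² - 4*5)) = -282*(56 + (8 + 25 - 20)) = -282*(56 + 13) = -282*69 = -19458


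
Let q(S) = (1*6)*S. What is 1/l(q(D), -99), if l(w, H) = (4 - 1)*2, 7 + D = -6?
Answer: ⅙ ≈ 0.16667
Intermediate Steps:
D = -13 (D = -7 - 6 = -13)
q(S) = 6*S
l(w, H) = 6 (l(w, H) = 3*2 = 6)
1/l(q(D), -99) = 1/6 = ⅙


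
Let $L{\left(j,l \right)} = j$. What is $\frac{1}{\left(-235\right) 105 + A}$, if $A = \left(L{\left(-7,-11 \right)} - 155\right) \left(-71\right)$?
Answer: $- \frac{1}{13173} \approx -7.5913 \cdot 10^{-5}$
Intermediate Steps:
$A = 11502$ ($A = \left(-7 - 155\right) \left(-71\right) = \left(-162\right) \left(-71\right) = 11502$)
$\frac{1}{\left(-235\right) 105 + A} = \frac{1}{\left(-235\right) 105 + 11502} = \frac{1}{-24675 + 11502} = \frac{1}{-13173} = - \frac{1}{13173}$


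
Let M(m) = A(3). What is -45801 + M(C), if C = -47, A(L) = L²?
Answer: -45792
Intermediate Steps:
M(m) = 9 (M(m) = 3² = 9)
-45801 + M(C) = -45801 + 9 = -45792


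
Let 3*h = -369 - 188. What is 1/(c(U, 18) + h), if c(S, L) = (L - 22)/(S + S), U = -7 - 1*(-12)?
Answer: -15/2791 ≈ -0.0053744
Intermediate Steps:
U = 5 (U = -7 + 12 = 5)
h = -557/3 (h = (-369 - 188)/3 = (⅓)*(-557) = -557/3 ≈ -185.67)
c(S, L) = (-22 + L)/(2*S) (c(S, L) = (-22 + L)/((2*S)) = (-22 + L)*(1/(2*S)) = (-22 + L)/(2*S))
1/(c(U, 18) + h) = 1/((½)*(-22 + 18)/5 - 557/3) = 1/((½)*(⅕)*(-4) - 557/3) = 1/(-⅖ - 557/3) = 1/(-2791/15) = -15/2791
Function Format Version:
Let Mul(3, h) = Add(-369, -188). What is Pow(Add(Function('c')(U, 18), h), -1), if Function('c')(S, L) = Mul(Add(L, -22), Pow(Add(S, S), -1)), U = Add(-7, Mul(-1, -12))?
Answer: Rational(-15, 2791) ≈ -0.0053744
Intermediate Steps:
U = 5 (U = Add(-7, 12) = 5)
h = Rational(-557, 3) (h = Mul(Rational(1, 3), Add(-369, -188)) = Mul(Rational(1, 3), -557) = Rational(-557, 3) ≈ -185.67)
Function('c')(S, L) = Mul(Rational(1, 2), Pow(S, -1), Add(-22, L)) (Function('c')(S, L) = Mul(Add(-22, L), Pow(Mul(2, S), -1)) = Mul(Add(-22, L), Mul(Rational(1, 2), Pow(S, -1))) = Mul(Rational(1, 2), Pow(S, -1), Add(-22, L)))
Pow(Add(Function('c')(U, 18), h), -1) = Pow(Add(Mul(Rational(1, 2), Pow(5, -1), Add(-22, 18)), Rational(-557, 3)), -1) = Pow(Add(Mul(Rational(1, 2), Rational(1, 5), -4), Rational(-557, 3)), -1) = Pow(Add(Rational(-2, 5), Rational(-557, 3)), -1) = Pow(Rational(-2791, 15), -1) = Rational(-15, 2791)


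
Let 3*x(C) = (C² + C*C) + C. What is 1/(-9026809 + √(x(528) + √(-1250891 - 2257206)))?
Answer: -1/(9026809 - √(186032 + I*√3508097)) ≈ -1.1079e-7 - 2.6649e-14*I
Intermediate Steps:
x(C) = C/3 + 2*C²/3 (x(C) = ((C² + C*C) + C)/3 = ((C² + C²) + C)/3 = (2*C² + C)/3 = (C + 2*C²)/3 = C/3 + 2*C²/3)
1/(-9026809 + √(x(528) + √(-1250891 - 2257206))) = 1/(-9026809 + √((⅓)*528*(1 + 2*528) + √(-1250891 - 2257206))) = 1/(-9026809 + √((⅓)*528*(1 + 1056) + √(-3508097))) = 1/(-9026809 + √((⅓)*528*1057 + I*√3508097)) = 1/(-9026809 + √(186032 + I*√3508097))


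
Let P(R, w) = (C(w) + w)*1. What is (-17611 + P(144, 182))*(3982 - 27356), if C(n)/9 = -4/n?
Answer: 2851730486/7 ≈ 4.0739e+8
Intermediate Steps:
C(n) = -36/n (C(n) = 9*(-4/n) = -36/n)
P(R, w) = w - 36/w (P(R, w) = (-36/w + w)*1 = (w - 36/w)*1 = w - 36/w)
(-17611 + P(144, 182))*(3982 - 27356) = (-17611 + (182 - 36/182))*(3982 - 27356) = (-17611 + (182 - 36*1/182))*(-23374) = (-17611 + (182 - 18/91))*(-23374) = (-17611 + 16544/91)*(-23374) = -1586057/91*(-23374) = 2851730486/7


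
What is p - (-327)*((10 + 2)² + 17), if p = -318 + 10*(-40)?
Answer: 51929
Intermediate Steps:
p = -718 (p = -318 - 400 = -718)
p - (-327)*((10 + 2)² + 17) = -718 - (-327)*((10 + 2)² + 17) = -718 - (-327)*(12² + 17) = -718 - (-327)*(144 + 17) = -718 - (-327)*161 = -718 - 1*(-52647) = -718 + 52647 = 51929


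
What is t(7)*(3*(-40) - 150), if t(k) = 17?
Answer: -4590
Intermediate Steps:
t(7)*(3*(-40) - 150) = 17*(3*(-40) - 150) = 17*(-120 - 150) = 17*(-270) = -4590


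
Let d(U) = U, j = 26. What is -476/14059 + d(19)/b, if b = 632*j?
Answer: -444383/13589264 ≈ -0.032701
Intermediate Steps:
b = 16432 (b = 632*26 = 16432)
-476/14059 + d(19)/b = -476/14059 + 19/16432 = -476*1/14059 + 19*(1/16432) = -28/827 + 19/16432 = -444383/13589264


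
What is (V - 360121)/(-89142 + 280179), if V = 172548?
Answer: -187573/191037 ≈ -0.98187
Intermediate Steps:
(V - 360121)/(-89142 + 280179) = (172548 - 360121)/(-89142 + 280179) = -187573/191037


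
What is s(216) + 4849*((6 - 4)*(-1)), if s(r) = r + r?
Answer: -9266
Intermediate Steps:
s(r) = 2*r
s(216) + 4849*((6 - 4)*(-1)) = 2*216 + 4849*((6 - 4)*(-1)) = 432 + 4849*(2*(-1)) = 432 + 4849*(-2) = 432 - 9698 = -9266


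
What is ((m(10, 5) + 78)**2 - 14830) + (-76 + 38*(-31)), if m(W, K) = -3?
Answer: -10459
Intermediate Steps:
((m(10, 5) + 78)**2 - 14830) + (-76 + 38*(-31)) = ((-3 + 78)**2 - 14830) + (-76 + 38*(-31)) = (75**2 - 14830) + (-76 - 1178) = (5625 - 14830) - 1254 = -9205 - 1254 = -10459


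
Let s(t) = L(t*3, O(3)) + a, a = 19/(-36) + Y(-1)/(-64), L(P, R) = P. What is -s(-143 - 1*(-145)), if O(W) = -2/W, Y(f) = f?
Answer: -3161/576 ≈ -5.4878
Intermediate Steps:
a = -295/576 (a = 19/(-36) - 1/(-64) = 19*(-1/36) - 1*(-1/64) = -19/36 + 1/64 = -295/576 ≈ -0.51215)
s(t) = -295/576 + 3*t (s(t) = t*3 - 295/576 = 3*t - 295/576 = -295/576 + 3*t)
-s(-143 - 1*(-145)) = -(-295/576 + 3*(-143 - 1*(-145))) = -(-295/576 + 3*(-143 + 145)) = -(-295/576 + 3*2) = -(-295/576 + 6) = -1*3161/576 = -3161/576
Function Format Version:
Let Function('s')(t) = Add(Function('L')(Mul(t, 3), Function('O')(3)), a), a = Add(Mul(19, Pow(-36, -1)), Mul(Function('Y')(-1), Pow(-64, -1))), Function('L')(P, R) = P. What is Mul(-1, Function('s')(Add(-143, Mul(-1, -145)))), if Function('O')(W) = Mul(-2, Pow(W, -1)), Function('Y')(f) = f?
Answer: Rational(-3161, 576) ≈ -5.4878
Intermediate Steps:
a = Rational(-295, 576) (a = Add(Mul(19, Pow(-36, -1)), Mul(-1, Pow(-64, -1))) = Add(Mul(19, Rational(-1, 36)), Mul(-1, Rational(-1, 64))) = Add(Rational(-19, 36), Rational(1, 64)) = Rational(-295, 576) ≈ -0.51215)
Function('s')(t) = Add(Rational(-295, 576), Mul(3, t)) (Function('s')(t) = Add(Mul(t, 3), Rational(-295, 576)) = Add(Mul(3, t), Rational(-295, 576)) = Add(Rational(-295, 576), Mul(3, t)))
Mul(-1, Function('s')(Add(-143, Mul(-1, -145)))) = Mul(-1, Add(Rational(-295, 576), Mul(3, Add(-143, Mul(-1, -145))))) = Mul(-1, Add(Rational(-295, 576), Mul(3, Add(-143, 145)))) = Mul(-1, Add(Rational(-295, 576), Mul(3, 2))) = Mul(-1, Add(Rational(-295, 576), 6)) = Mul(-1, Rational(3161, 576)) = Rational(-3161, 576)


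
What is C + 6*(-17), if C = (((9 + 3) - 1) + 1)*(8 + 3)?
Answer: 30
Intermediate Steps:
C = 132 (C = ((12 - 1) + 1)*11 = (11 + 1)*11 = 12*11 = 132)
C + 6*(-17) = 132 + 6*(-17) = 132 - 102 = 30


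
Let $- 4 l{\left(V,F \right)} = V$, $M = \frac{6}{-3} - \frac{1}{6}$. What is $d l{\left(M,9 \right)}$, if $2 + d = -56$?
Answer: $- \frac{377}{12} \approx -31.417$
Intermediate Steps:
$d = -58$ ($d = -2 - 56 = -58$)
$M = - \frac{13}{6}$ ($M = 6 \left(- \frac{1}{3}\right) - \frac{1}{6} = -2 - \frac{1}{6} = - \frac{13}{6} \approx -2.1667$)
$l{\left(V,F \right)} = - \frac{V}{4}$
$d l{\left(M,9 \right)} = - 58 \left(\left(- \frac{1}{4}\right) \left(- \frac{13}{6}\right)\right) = \left(-58\right) \frac{13}{24} = - \frac{377}{12}$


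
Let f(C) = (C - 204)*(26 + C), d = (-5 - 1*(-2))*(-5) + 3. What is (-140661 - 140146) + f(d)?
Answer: -288991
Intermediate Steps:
d = 18 (d = (-5 + 2)*(-5) + 3 = -3*(-5) + 3 = 15 + 3 = 18)
f(C) = (-204 + C)*(26 + C)
(-140661 - 140146) + f(d) = (-140661 - 140146) + (-5304 + 18**2 - 178*18) = -280807 + (-5304 + 324 - 3204) = -280807 - 8184 = -288991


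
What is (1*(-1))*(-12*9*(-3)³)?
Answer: -2916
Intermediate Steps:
(1*(-1))*(-12*9*(-3)³) = -(-108)*(-27) = -1*2916 = -2916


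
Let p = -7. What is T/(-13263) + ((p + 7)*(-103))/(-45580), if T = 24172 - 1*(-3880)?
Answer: -28052/13263 ≈ -2.1151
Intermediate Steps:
T = 28052 (T = 24172 + 3880 = 28052)
T/(-13263) + ((p + 7)*(-103))/(-45580) = 28052/(-13263) + ((-7 + 7)*(-103))/(-45580) = 28052*(-1/13263) + (0*(-103))*(-1/45580) = -28052/13263 + 0*(-1/45580) = -28052/13263 + 0 = -28052/13263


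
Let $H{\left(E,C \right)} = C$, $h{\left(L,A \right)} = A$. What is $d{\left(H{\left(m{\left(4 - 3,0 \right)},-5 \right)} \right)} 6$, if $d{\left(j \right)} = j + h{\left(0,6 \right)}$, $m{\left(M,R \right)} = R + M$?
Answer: $6$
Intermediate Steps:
$m{\left(M,R \right)} = M + R$
$d{\left(j \right)} = 6 + j$ ($d{\left(j \right)} = j + 6 = 6 + j$)
$d{\left(H{\left(m{\left(4 - 3,0 \right)},-5 \right)} \right)} 6 = \left(6 - 5\right) 6 = 1 \cdot 6 = 6$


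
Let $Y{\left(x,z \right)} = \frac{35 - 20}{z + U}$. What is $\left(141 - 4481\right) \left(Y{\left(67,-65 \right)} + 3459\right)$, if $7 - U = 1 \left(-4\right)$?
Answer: $- \frac{135097690}{9} \approx -1.5011 \cdot 10^{7}$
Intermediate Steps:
$U = 11$ ($U = 7 - 1 \left(-4\right) = 7 - -4 = 7 + 4 = 11$)
$Y{\left(x,z \right)} = \frac{15}{11 + z}$ ($Y{\left(x,z \right)} = \frac{35 - 20}{z + 11} = \frac{15}{11 + z}$)
$\left(141 - 4481\right) \left(Y{\left(67,-65 \right)} + 3459\right) = \left(141 - 4481\right) \left(\frac{15}{11 - 65} + 3459\right) = - 4340 \left(\frac{15}{-54} + 3459\right) = - 4340 \left(15 \left(- \frac{1}{54}\right) + 3459\right) = - 4340 \left(- \frac{5}{18} + 3459\right) = \left(-4340\right) \frac{62257}{18} = - \frac{135097690}{9}$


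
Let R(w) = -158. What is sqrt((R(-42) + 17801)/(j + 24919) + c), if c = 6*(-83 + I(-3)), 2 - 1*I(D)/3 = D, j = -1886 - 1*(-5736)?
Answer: I*sqrt(337175815821)/28769 ≈ 20.184*I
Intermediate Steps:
j = 3850 (j = -1886 + 5736 = 3850)
I(D) = 6 - 3*D
c = -408 (c = 6*(-83 + (6 - 3*(-3))) = 6*(-83 + (6 + 9)) = 6*(-83 + 15) = 6*(-68) = -408)
sqrt((R(-42) + 17801)/(j + 24919) + c) = sqrt((-158 + 17801)/(3850 + 24919) - 408) = sqrt(17643/28769 - 408) = sqrt(-11720109/28769) = I*sqrt(337175815821)/28769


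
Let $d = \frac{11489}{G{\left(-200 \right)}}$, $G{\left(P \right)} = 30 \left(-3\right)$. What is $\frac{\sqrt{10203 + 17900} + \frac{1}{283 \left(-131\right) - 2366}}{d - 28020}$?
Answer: $\frac{90}{99910384871} - \frac{90 \sqrt{28103}}{2533289} \approx -0.0059557$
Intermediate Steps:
$G{\left(P \right)} = -90$
$d = - \frac{11489}{90}$ ($d = \frac{11489}{-90} = 11489 \left(- \frac{1}{90}\right) = - \frac{11489}{90} \approx -127.66$)
$\frac{\sqrt{10203 + 17900} + \frac{1}{283 \left(-131\right) - 2366}}{d - 28020} = \frac{\sqrt{10203 + 17900} + \frac{1}{283 \left(-131\right) - 2366}}{- \frac{11489}{90} - 28020} = \frac{\sqrt{28103} + \frac{1}{-37073 - 2366}}{- \frac{2533289}{90}} = \left(\sqrt{28103} + \frac{1}{-39439}\right) \left(- \frac{90}{2533289}\right) = \left(\sqrt{28103} - \frac{1}{39439}\right) \left(- \frac{90}{2533289}\right) = \left(- \frac{1}{39439} + \sqrt{28103}\right) \left(- \frac{90}{2533289}\right) = \frac{90}{99910384871} - \frac{90 \sqrt{28103}}{2533289}$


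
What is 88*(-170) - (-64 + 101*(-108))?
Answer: -3988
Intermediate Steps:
88*(-170) - (-64 + 101*(-108)) = -14960 - (-64 - 10908) = -14960 - 1*(-10972) = -14960 + 10972 = -3988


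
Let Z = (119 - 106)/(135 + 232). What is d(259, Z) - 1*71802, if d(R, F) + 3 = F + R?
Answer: -26257369/367 ≈ -71546.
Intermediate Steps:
Z = 13/367 ≈ 0.035422
d(R, F) = -3 + F + R (d(R, F) = -3 + (F + R) = -3 + F + R)
d(259, Z) - 1*71802 = (-3 + 13/367 + 259) - 1*71802 = 93965/367 - 71802 = -26257369/367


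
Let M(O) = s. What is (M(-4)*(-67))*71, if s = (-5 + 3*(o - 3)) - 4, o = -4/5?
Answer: 485214/5 ≈ 97043.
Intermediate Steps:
o = -4/5 (o = -4*1/5 = -4/5 ≈ -0.80000)
s = -102/5 (s = (-5 + 3*(-4/5 - 3)) - 4 = (-5 + 3*(-19/5)) - 4 = (-5 - 57/5) - 4 = -82/5 - 4 = -102/5 ≈ -20.400)
M(O) = -102/5
(M(-4)*(-67))*71 = -102/5*(-67)*71 = (6834/5)*71 = 485214/5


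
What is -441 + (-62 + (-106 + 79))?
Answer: -530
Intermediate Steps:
-441 + (-62 + (-106 + 79)) = -441 + (-62 - 27) = -441 - 89 = -530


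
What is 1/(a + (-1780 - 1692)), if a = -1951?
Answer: -1/5423 ≈ -0.00018440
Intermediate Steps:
1/(a + (-1780 - 1692)) = 1/(-1951 + (-1780 - 1692)) = 1/(-1951 - 3472) = 1/(-5423) = -1/5423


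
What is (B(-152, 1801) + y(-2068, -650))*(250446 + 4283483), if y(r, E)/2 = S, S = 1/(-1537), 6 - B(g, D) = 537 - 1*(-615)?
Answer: -7986080676316/1537 ≈ -5.1959e+9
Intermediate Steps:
B(g, D) = -1146 (B(g, D) = 6 - (537 - 1*(-615)) = 6 - (537 + 615) = 6 - 1*1152 = 6 - 1152 = -1146)
S = -1/1537 ≈ -0.00065062
y(r, E) = -2/1537 (y(r, E) = 2*(-1/1537) = -2/1537)
(B(-152, 1801) + y(-2068, -650))*(250446 + 4283483) = (-1146 - 2/1537)*(250446 + 4283483) = -1761404/1537*4533929 = -7986080676316/1537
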